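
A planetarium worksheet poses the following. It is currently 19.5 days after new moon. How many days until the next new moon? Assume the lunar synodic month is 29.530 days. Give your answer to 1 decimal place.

The next new moon completes the synodic month: 29.530 − 19.5 = 10.030 days.

10.0 days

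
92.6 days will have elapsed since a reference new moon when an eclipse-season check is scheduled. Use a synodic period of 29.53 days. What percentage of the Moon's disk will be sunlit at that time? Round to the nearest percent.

92.6/29.53 = 3.136 lunations, so 3 complete cycles and 4.01 d into the next.
Elongation θ = 360° × 4.01/29.53 ≈ 48.9°.
Illuminated fraction = (1 − cos 48.9°)/2 = (1 − 0.658)/2 ≈ 0.171, so 17%.

17%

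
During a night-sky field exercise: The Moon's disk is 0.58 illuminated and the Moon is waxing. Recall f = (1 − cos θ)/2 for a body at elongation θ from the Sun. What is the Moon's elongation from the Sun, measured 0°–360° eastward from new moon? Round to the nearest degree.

Invert f = (1 − cos θ)/2 to get cos θ = 1 − 2(0.58) = -0.160, hence θ₀ = arccos -0.160 = 99.2°.
Before full moon the principal value applies: θ = 99.2°.

99°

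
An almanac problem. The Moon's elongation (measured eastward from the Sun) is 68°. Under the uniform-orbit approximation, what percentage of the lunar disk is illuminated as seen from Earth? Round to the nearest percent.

f = (1 − cos 68°)/2 = (1 − 0.375)/2 ≈ 0.313, i.e. 31%.

31%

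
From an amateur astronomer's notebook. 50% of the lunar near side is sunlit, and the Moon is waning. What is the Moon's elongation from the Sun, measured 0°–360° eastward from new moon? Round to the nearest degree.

cos θ = 1 − 2f = 0.000, giving a principal value of 90.0°.
Waning ⇒ past full, so θ = 360° − 90.0° = 270.0°.

270°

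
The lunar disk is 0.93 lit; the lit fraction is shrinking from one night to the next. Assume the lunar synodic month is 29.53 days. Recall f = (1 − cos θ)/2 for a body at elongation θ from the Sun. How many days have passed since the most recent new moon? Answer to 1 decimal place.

Invert f = (1 − cos θ)/2 to get cos θ = 1 − 2(0.93) = -0.860, hence θ₀ = arccos -0.860 = 149.3°.
A waning Moon lies in 180°–360°, so θ = 360° − 149.3° = 210.7°.
That fraction of the synodic month is 210.7/360 × 29.53 d ≈ 17.28 d.

17.3 days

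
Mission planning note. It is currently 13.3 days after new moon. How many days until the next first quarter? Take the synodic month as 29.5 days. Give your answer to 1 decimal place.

23.6 days

First quarter is 0.25 of the way through the cycle: age 0.25 × 29.5 = 7.375 d.
This lunation's first quarter (7.375 d) has passed, so add one period: 36.875 − 13.3 = 23.575 days.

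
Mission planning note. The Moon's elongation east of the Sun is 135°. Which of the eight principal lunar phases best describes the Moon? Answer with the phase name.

waxing gibbous

135° lies in the waxing gibbous sector of the 8-phase cycle.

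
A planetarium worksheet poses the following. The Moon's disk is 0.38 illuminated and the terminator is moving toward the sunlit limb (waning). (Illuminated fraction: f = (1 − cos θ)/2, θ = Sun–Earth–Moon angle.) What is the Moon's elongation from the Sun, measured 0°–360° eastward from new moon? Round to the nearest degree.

cos θ = 1 − 2f = 0.240, giving a principal value of 76.1°.
Waning ⇒ past full, so θ = 360° − 76.1° = 283.9°.

284°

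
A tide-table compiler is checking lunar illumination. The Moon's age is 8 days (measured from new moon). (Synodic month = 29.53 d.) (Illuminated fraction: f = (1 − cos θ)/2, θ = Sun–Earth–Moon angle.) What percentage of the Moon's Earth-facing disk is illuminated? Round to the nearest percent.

57%

The Moon has covered 8/29.53 of its cycle, so θ ≈ 360° × 8/29.53 = 97.5°.
Illuminated fraction = (1 − cos 97.5°)/2 = (1 − (-0.131))/2 ≈ 0.566, so 57%.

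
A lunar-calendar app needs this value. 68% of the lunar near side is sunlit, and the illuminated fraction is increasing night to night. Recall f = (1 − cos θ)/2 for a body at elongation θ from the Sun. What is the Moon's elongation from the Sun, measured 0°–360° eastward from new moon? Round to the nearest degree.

Invert f = (1 − cos θ)/2 to get cos θ = 1 − 2(0.68) = -0.360, hence θ₀ = arccos -0.360 = 111.1°.
Waxing ⇒ before full, so θ = 111.1°.

111°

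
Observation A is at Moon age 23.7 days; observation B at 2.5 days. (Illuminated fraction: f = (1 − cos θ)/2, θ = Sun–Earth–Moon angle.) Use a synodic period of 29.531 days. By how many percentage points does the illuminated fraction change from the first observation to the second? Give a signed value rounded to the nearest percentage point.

-27 pp

First observation: θ = 360°·23.7/29.531 = 288.9°, so f = 0.338.
Second observation: θ = 30.5°, f = 0.069.
Δf = 0.069 − 0.338 = -0.269, i.e. -27 pp.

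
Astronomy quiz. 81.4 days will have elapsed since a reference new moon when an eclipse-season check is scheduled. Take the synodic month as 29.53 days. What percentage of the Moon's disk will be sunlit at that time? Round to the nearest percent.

48%

81.4/29.53 = 2.757 lunations, so 2 complete cycles and 22.34 d into the next.
Elongation θ = 360° × 22.34/29.53 ≈ 272.3°.
With cos θ = 0.041, the lit fraction is (1 − 0.041)/2 ≈ 0.480, so 48%.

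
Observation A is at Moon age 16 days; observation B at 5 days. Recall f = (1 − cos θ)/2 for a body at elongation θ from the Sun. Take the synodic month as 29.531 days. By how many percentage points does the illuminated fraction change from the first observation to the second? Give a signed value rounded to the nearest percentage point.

-73 pp

θ₁ = 360° × 16/29.531 = 195.0°, f₁ = (1 − cos θ₁)/2 = 0.983.
θ₂ = 360° × 5/29.531 = 61.0°, f₂ = (1 − cos θ₂)/2 = 0.257.
Change = f₂ − f₁ = -0.726 → -73 percentage points.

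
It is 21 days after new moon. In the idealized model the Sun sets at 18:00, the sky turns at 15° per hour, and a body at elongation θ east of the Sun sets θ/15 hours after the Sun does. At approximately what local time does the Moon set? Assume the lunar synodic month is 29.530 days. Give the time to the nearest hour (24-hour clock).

Phase angle: θ = 360°·(21 d)/(29.530 d) = 256.0°.
At 15° of sky rotation per hour, 256.0° corresponds to a 17.07 h lag.
18:00 + 17.07 h ≈ 11:04 → 11:00 to the nearest hour.

11:00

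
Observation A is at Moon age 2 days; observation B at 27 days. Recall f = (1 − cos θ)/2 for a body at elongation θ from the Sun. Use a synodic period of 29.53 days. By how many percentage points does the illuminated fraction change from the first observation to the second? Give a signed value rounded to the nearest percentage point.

θ₁ = 360° × 2/29.53 = 24.4°, f₁ = (1 − cos θ₁)/2 = 0.045.
θ₂ = 360° × 27/29.53 = 329.2°, f₂ = (1 − cos θ₂)/2 = 0.071.
Change = f₂ − f₁ = +0.026 → +3 percentage points.

+3 percentage points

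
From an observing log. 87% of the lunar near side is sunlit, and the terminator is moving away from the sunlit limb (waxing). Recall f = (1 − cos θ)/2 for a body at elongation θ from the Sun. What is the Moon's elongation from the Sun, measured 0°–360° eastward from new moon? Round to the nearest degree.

138°

From f = (1 − cos θ)/2: cos θ = 1 − 2×0.87 = -0.740; arccos → 137.7°.
Before full moon the principal value applies: θ = 137.7°.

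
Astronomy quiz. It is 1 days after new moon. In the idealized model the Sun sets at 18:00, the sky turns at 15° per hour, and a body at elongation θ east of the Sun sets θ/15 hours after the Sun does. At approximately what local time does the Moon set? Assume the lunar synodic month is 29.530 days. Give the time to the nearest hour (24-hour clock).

Phase angle: θ = 360°·(1 d)/(29.530 d) = 12.2°.
At 15° of sky rotation per hour, 12.2° corresponds to a 0.81 h lag.
18:00 + 0.81 h ≈ 18:49 → 19:00 to the nearest hour.

19:00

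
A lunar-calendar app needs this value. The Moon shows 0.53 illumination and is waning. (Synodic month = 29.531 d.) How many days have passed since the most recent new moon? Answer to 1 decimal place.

21.9 days

Invert f = (1 − cos θ)/2 to get cos θ = 1 − 2(0.53) = -0.060, hence θ₀ = arccos -0.060 = 93.4°.
Waning ⇒ past full, so θ = 360° − 93.4° = 266.6°.
Age = 29.531 × 266.6°/360° ≈ 21.87 days.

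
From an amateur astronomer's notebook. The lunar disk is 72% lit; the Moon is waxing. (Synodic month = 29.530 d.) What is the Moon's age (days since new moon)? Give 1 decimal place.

9.5 days

cos θ = 1 − 2f = -0.440, giving a principal value of 116.1°.
Waxing ⇒ before full, so θ = 116.1°.
That fraction of the synodic month is 116.1/360 × 29.530 d ≈ 9.52 d.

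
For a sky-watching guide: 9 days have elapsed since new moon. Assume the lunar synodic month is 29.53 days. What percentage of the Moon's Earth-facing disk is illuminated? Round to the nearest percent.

Elongation θ = 360° × 9/29.53 ≈ 109.7°.
Illuminated fraction = (1 − cos 109.7°)/2 = (1 − (-0.337))/2 ≈ 0.669, so 67%.

67%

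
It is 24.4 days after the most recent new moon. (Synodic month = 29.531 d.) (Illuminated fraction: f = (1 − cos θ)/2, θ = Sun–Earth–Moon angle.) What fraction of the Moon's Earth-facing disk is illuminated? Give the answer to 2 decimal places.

The Moon has covered 24.4/29.531 of its cycle, so θ ≈ 360° × 24.4/29.531 = 297.5°.
cos 297.5° = 0.461, so f = (1 − 0.461)/2 = 0.270.

0.27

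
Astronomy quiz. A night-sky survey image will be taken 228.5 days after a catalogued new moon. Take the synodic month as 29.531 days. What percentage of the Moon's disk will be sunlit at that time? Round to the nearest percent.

Reduce mod P: 228.5 − 7×29.531 = 21.78 d into the current lunation.
Elongation θ = 360° × 21.78/29.531 ≈ 265.5°.
Illuminated fraction = (1 − cos 265.5°)/2 = (1 − (-0.078))/2 ≈ 0.539, so 54%.

54%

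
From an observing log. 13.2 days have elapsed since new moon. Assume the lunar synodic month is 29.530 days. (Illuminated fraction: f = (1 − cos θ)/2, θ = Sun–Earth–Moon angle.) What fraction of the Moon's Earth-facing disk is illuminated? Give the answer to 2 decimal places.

Elongation θ = 360° × 13.2/29.530 ≈ 160.9°.
Illuminated fraction = (1 − cos 160.9°)/2 = (1 − (-0.945))/2 ≈ 0.973.

0.97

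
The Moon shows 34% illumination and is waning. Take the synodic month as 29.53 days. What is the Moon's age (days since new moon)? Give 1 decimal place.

23.7 days

cos θ = 1 − 2f = 0.320, giving a principal value of 71.3°.
A waning Moon lies in 180°–360°, so θ = 360° − 71.3° = 288.7°.
That fraction of the synodic month is 288.7/360 × 29.53 d ≈ 23.68 d.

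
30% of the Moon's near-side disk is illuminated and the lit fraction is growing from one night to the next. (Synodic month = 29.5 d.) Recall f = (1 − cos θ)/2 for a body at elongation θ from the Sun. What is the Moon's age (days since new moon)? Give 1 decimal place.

5.4 days

From f = (1 − cos θ)/2: cos θ = 1 − 2×0.30 = 0.400; arccos → 66.4°.
Waxing ⇒ before full, so θ = 66.4°.
Age = 29.5 × 66.4°/360° ≈ 5.44 days.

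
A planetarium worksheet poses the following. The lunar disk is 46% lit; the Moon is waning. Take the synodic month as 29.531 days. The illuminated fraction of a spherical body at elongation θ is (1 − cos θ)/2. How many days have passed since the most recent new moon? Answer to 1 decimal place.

From f = (1 − cos θ)/2: cos θ = 1 − 2×0.46 = 0.080; arccos → 85.4°.
Waning ⇒ past full, so θ = 360° − 85.4° = 274.6°.
That fraction of the synodic month is 274.6/360 × 29.531 d ≈ 22.52 d.

22.5 days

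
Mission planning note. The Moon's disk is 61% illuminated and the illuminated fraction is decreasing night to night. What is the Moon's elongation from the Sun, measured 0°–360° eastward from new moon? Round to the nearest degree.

cos θ = 1 − 2f = -0.220, giving a principal value of 102.7°.
Since the Moon is past full (waning), take the reflex angle: θ = 360° − 102.7° = 257.3°.

257°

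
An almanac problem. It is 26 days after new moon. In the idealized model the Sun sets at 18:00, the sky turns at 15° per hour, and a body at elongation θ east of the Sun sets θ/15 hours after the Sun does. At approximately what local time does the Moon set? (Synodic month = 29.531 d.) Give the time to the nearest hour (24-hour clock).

15:00

The Moon has covered 26/29.531 of its cycle, so θ ≈ 360° × 26/29.531 = 317.0°.
The Moon trails the Sun by θ/15 = 317.0/15 ≈ 21.13 hours.
18:00 + 21.13 h ≈ 15:08 → 15:00 to the nearest hour.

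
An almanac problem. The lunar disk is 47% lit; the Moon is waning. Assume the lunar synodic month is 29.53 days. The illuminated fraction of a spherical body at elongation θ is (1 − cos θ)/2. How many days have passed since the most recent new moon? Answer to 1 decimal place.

Invert f = (1 − cos θ)/2 to get cos θ = 1 − 2(0.47) = 0.060, hence θ₀ = arccos 0.060 = 86.6°.
Waning ⇒ past full, so θ = 360° − 86.6° = 273.4°.
That fraction of the synodic month is 273.4/360 × 29.53 d ≈ 22.43 d.

22.4 days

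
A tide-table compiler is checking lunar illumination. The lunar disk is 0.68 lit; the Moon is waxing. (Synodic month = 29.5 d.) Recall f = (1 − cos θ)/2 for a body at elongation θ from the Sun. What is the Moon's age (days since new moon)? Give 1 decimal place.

From f = (1 − cos θ)/2: cos θ = 1 − 2×0.68 = -0.360; arccos → 111.1°.
The Moon is waxing (0°–180°), so θ = 111.1° directly.
That fraction of the synodic month is 111.1/360 × 29.5 d ≈ 9.10 d.

9.1 days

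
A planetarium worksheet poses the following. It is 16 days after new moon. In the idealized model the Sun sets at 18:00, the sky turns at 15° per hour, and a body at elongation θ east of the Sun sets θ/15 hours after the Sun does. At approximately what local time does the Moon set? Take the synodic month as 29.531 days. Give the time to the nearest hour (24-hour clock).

Phase angle: θ = 360°·(16 d)/(29.531 d) = 195.0°.
At 15° of sky rotation per hour, 195.0° corresponds to a 13.00 h lag.
18:00 + 13.00 h ≈ 07:00 → 07:00 to the nearest hour.

07:00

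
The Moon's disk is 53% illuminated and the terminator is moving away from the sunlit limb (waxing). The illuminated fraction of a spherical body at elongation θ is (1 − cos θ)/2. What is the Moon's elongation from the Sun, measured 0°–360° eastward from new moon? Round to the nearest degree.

93°

From f = (1 − cos θ)/2: cos θ = 1 − 2×0.53 = -0.060; arccos → 93.4°.
The Moon is waxing (0°–180°), so θ = 93.4° directly.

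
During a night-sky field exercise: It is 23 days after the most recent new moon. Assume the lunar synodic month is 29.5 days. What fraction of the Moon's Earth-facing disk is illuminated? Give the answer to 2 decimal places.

0.41

The Moon has covered 23/29.5 of its cycle, so θ ≈ 360° × 23/29.5 = 280.7°.
With cos θ = 0.185, the lit fraction is (1 − 0.185)/2 ≈ 0.407.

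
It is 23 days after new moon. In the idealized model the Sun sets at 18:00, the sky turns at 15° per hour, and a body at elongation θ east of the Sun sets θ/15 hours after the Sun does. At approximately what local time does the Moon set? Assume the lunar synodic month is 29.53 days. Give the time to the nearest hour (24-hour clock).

Elongation θ = 360° × 23/29.53 ≈ 280.4°.
Delay after the Sun = 280.4° / (15°/h) ≈ 18.69 h.
18:00 + 18.69 h ≈ 12:42 → 13:00 to the nearest hour.

13:00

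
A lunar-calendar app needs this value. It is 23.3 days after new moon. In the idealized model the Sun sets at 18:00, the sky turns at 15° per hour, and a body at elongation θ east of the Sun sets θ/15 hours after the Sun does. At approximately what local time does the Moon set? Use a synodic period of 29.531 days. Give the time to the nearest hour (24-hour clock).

Elongation θ = 360° × 23.3/29.531 ≈ 284.0°.
Delay after the Sun = 284.0° / (15°/h) ≈ 18.94 h.
18:00 + 18.94 h ≈ 12:56 → 13:00 to the nearest hour.

13:00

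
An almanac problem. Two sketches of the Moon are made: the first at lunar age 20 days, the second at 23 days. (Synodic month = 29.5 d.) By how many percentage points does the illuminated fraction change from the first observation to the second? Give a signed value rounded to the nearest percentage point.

-31 pp

θ₁ = 360° × 20/29.5 = 244.1°, f₁ = (1 − cos θ₁)/2 = 0.719.
θ₂ = 360° × 23/29.5 = 280.7°, f₂ = (1 − cos θ₂)/2 = 0.407.
Change = f₂ − f₁ = -0.311 → -31 percentage points.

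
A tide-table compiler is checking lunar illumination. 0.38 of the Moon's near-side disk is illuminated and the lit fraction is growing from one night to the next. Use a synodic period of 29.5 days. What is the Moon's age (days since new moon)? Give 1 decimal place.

6.2 days

Invert f = (1 − cos θ)/2 to get cos θ = 1 − 2(0.38) = 0.240, hence θ₀ = arccos 0.240 = 76.1°.
Waxing ⇒ before full, so θ = 76.1°.
That fraction of the synodic month is 76.1/360 × 29.5 d ≈ 6.24 d.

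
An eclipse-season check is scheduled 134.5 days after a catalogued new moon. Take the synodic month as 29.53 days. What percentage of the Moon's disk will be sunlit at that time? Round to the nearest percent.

134.5 d spans 4 complete synodic months (4 × 29.53 = 118.12 d) plus 16.38 d.
Elongation θ = 360° × 16.38/29.53 ≈ 199.7°.
cos 199.7° = (-0.942), so f = (1 − (-0.942))/2 = 0.971, so 97%.

97%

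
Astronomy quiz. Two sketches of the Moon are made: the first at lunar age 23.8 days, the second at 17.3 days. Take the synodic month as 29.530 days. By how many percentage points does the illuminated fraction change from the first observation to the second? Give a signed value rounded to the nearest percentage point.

θ₁ = 360° × 23.8/29.530 = 290.1°, f₁ = (1 − cos θ₁)/2 = 0.328.
θ₂ = 360° × 17.3/29.530 = 210.9°, f₂ = (1 − cos θ₂)/2 = 0.929.
Change = f₂ − f₁ = +0.601 → +60 percentage points.

+60 percentage points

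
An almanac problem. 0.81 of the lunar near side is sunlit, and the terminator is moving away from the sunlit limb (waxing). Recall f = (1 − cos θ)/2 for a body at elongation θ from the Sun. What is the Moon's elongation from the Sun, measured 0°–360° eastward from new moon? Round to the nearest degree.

From f = (1 − cos θ)/2: cos θ = 1 − 2×0.81 = -0.620; arccos → 128.3°.
Before full moon the principal value applies: θ = 128.3°.

128°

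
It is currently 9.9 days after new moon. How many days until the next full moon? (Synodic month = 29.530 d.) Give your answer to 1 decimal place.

4.9 days

Full moon occurs at elongation 180°, i.e. at age 29.530 × 180/360 = 14.765 d.
That is 14.765 − 9.9 = 4.865 days ahead.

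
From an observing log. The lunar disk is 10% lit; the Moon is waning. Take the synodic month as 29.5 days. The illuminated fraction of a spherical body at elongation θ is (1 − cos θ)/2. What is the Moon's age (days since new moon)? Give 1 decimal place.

From f = (1 − cos θ)/2: cos θ = 1 − 2×0.10 = 0.800; arccos → 36.9°.
Since the Moon is past full (waning), take the reflex angle: θ = 360° − 36.9° = 323.1°.
That fraction of the synodic month is 323.1/360 × 29.5 d ≈ 26.48 d.

26.5 days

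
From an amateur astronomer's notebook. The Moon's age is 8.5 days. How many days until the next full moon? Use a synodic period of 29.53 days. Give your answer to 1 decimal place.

Full moon is 0.5 of the way through the cycle: age 0.5 × 29.53 = 14.765 d.
That is 14.765 − 8.5 = 6.265 days ahead.

6.3 days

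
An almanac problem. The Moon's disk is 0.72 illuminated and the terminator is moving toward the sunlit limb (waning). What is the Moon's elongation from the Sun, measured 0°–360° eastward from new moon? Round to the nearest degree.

244°

From f = (1 − cos θ)/2: cos θ = 1 − 2×0.72 = -0.440; arccos → 116.1°.
A waning Moon lies in 180°–360°, so θ = 360° − 116.1° = 243.9°.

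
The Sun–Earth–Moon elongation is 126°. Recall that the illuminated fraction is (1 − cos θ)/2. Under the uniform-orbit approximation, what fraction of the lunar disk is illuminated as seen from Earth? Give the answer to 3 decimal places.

cos 126° = (-0.588), so f = (1 − (-0.588))/2 = 0.794.

0.794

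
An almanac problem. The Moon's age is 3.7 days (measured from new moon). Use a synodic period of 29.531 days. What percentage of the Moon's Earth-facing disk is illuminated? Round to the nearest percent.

15%

The Moon has covered 3.7/29.531 of its cycle, so θ ≈ 360° × 3.7/29.531 = 45.1°.
Illuminated fraction = (1 − cos 45.1°)/2 = (1 − 0.706)/2 ≈ 0.147, so 15%.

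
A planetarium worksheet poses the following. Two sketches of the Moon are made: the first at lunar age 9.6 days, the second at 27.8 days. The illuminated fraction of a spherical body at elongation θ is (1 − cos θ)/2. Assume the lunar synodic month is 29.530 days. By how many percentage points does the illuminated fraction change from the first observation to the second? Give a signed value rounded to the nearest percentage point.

-69 pp

First observation: θ = 360°·9.6/29.530 = 117.0°, so f = 0.727.
Second observation: θ = 338.9°, f = 0.033.
Δf = 0.033 − 0.727 = -0.694, i.e. -69 pp.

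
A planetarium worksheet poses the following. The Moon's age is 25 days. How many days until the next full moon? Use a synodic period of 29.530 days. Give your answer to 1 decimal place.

Full moon occurs at elongation 180°, i.e. at age 29.530 × 180/360 = 14.765 d.
This lunation's full moon (14.765 d) has passed, so add one period: 44.295 − 25 = 19.295 days.

19.3 days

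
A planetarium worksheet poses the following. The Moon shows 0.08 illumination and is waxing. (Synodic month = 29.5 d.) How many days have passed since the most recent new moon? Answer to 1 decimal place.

cos θ = 1 − 2f = 0.840, giving a principal value of 32.9°.
Before full moon the principal value applies: θ = 32.9°.
That fraction of the synodic month is 32.9/360 × 29.5 d ≈ 2.69 d.

2.7 days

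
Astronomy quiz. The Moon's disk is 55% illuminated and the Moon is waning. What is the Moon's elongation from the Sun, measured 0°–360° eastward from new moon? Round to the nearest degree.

cos θ = 1 − 2f = -0.100, giving a principal value of 95.7°.
A waning Moon lies in 180°–360°, so θ = 360° − 95.7° = 264.3°.

264°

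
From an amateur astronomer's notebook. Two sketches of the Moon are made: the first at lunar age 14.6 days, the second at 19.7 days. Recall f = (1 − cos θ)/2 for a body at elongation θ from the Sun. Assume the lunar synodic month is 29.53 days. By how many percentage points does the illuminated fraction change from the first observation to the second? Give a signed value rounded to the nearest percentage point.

θ₁ = 360° × 14.6/29.53 = 178.0°, f₁ = (1 − cos θ₁)/2 = 1.000.
θ₂ = 360° × 19.7/29.53 = 240.2°, f₂ = (1 − cos θ₂)/2 = 0.749.
Change = f₂ − f₁ = -0.251 → -25 percentage points.

-25 percentage points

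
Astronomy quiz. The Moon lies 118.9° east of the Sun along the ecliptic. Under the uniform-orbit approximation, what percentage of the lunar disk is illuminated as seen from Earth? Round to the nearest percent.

74%

Half-versine of 118.9°: (1 − (-0.483))/2 = 0.742, i.e. 74%.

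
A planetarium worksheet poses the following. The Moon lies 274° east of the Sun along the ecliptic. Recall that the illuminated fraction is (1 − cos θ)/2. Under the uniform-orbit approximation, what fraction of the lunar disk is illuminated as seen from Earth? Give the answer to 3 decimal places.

cos 274° = 0.070, so f = (1 − 0.070)/2 = 0.465.

0.465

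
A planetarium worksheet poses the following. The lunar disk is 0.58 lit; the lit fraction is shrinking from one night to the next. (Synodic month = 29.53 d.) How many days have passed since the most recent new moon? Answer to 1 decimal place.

From f = (1 − cos θ)/2: cos θ = 1 − 2×0.58 = -0.160; arccos → 99.2°.
A waning Moon lies in 180°–360°, so θ = 360° − 99.2° = 260.8°.
That fraction of the synodic month is 260.8/360 × 29.53 d ≈ 21.39 d.

21.4 days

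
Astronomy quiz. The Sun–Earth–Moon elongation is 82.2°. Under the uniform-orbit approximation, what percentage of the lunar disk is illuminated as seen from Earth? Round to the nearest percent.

43%

cos 82.2° = 0.136, so f = (1 − 0.136)/2 = 0.432, i.e. 43%.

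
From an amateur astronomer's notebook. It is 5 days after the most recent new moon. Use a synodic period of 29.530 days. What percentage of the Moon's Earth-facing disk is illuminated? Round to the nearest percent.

26%

Elongation θ = 360° × 5/29.530 ≈ 61.0°.
Illuminated fraction = (1 − cos 61.0°)/2 = (1 − 0.485)/2 ≈ 0.257, so 26%.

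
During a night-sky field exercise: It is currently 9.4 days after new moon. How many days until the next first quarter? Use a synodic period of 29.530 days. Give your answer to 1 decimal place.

27.5 days

First quarter is 0.25 of the way through the cycle: age 0.25 × 29.530 = 7.383 d.
This lunation's first quarter (7.383 d) has passed, so add one period: 36.913 − 9.4 = 27.513 days.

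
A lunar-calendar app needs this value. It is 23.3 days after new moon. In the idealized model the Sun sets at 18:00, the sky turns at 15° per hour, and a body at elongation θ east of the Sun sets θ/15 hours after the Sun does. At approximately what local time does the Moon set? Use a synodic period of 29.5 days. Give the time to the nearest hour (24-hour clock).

Elongation θ = 360° × 23.3/29.5 ≈ 284.3°.
At 15° of sky rotation per hour, 284.3° corresponds to a 18.96 h lag.
18:00 + 18.96 h ≈ 12:57 → 13:00 to the nearest hour.

13:00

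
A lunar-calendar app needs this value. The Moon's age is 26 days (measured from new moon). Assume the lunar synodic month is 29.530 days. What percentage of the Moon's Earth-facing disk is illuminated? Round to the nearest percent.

13%

The Moon has covered 26/29.530 of its cycle, so θ ≈ 360° × 26/29.530 = 317.0°.
Illuminated fraction = (1 − cos 317.0°)/2 = (1 − 0.731)/2 ≈ 0.135, so 13%.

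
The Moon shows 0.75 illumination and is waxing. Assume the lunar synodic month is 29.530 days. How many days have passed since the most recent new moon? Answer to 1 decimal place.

9.8 days

From f = (1 − cos θ)/2: cos θ = 1 − 2×0.75 = -0.500; arccos → 120.0°.
Before full moon the principal value applies: θ = 120.0°.
That fraction of the synodic month is 120.0/360 × 29.530 d ≈ 9.84 d.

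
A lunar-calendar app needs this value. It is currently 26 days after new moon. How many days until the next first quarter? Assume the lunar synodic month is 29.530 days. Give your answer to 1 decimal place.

First quarter is 0.25 of the way through the cycle: age 0.25 × 29.530 = 7.383 d.
This lunation's first quarter (7.383 d) has passed, so add one period: 36.913 − 26 = 10.913 days.

10.9 days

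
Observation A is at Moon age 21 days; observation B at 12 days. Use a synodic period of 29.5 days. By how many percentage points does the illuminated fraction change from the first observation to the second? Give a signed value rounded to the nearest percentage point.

First observation: θ = 360°·21/29.5 = 256.3°, so f = 0.619.
Second observation: θ = 146.4°, f = 0.917.
Δf = 0.917 − 0.619 = +0.298, i.e. +30 pp.

+30 pp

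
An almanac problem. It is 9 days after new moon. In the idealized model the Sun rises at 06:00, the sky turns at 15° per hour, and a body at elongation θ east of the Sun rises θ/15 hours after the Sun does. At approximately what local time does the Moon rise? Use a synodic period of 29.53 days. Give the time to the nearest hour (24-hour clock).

Elongation θ = 360° × 9/29.53 ≈ 109.7°.
At 15° of sky rotation per hour, 109.7° corresponds to a 7.31 h lag.
06:00 + 7.31 h ≈ 13:19 → 13:00 to the nearest hour.

13:00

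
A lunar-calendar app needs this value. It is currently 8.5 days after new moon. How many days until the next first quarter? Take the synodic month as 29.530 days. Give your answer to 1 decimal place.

First quarter is 0.25 of the way through the cycle: age 0.25 × 29.530 = 7.383 d.
Already past this cycle's first quarter; the next is at 7.383 + 29.530 = 36.913 d, so 36.913 − 8.5 = 28.413 days.

28.4 days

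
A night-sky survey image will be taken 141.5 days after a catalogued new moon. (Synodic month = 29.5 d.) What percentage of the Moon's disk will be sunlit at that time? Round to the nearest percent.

Reduce mod P: 141.5 − 4×29.5 = 23.50 d into the current lunation.
Elongation θ = 360° × 23.50/29.5 ≈ 286.8°.
With cos θ = 0.289, the lit fraction is (1 − 0.289)/2 ≈ 0.356, so 36%.

36%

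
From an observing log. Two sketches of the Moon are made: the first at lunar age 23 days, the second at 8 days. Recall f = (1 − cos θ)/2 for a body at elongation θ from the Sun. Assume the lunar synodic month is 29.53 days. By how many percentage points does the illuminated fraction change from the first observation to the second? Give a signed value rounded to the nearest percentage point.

θ₁ = 360° × 23/29.53 = 280.4°, f₁ = (1 − cos θ₁)/2 = 0.410.
θ₂ = 360° × 8/29.53 = 97.5°, f₂ = (1 − cos θ₂)/2 = 0.566.
Change = f₂ − f₁ = +0.156 → +16 percentage points.

+16 pp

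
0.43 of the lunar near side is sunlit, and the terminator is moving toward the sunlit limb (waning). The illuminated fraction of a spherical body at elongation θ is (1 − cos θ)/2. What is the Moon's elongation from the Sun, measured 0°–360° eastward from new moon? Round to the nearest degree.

From f = (1 − cos θ)/2: cos θ = 1 − 2×0.43 = 0.140; arccos → 82.0°.
Since the Moon is past full (waning), take the reflex angle: θ = 360° − 82.0° = 278.0°.

278°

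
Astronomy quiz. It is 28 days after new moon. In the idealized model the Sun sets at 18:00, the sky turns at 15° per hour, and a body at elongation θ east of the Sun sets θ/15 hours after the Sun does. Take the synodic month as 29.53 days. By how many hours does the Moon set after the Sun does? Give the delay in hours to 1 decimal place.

22.8 h

The Moon has covered 28/29.53 of its cycle, so θ ≈ 360° × 28/29.53 = 341.3°.
Delay after the Sun = 341.3° / (15°/h) ≈ 22.76 h.
So the Moon sets 22.76 h after the Sun.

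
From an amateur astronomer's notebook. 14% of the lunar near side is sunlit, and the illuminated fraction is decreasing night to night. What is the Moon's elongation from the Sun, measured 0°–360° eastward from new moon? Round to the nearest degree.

316°

From f = (1 − cos θ)/2: cos θ = 1 − 2×0.14 = 0.720; arccos → 43.9°.
Since the Moon is past full (waning), take the reflex angle: θ = 360° − 43.9° = 316.1°.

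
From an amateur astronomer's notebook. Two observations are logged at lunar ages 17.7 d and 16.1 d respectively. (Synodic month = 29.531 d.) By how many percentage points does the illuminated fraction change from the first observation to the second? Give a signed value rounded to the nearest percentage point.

+7 pp

First observation: θ = 360°·17.7/29.531 = 215.8°, so f = 0.906.
Second observation: θ = 196.3°, f = 0.980.
Δf = 0.980 − 0.906 = +0.074, i.e. +7 pp.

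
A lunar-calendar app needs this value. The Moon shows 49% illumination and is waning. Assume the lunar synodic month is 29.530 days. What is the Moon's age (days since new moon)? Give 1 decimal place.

22.2 days

From f = (1 − cos θ)/2: cos θ = 1 − 2×0.49 = 0.020; arccos → 88.9°.
A waning Moon lies in 180°–360°, so θ = 360° − 88.9° = 271.1°.
At 360°/29.530 d per day, 271.1° corresponds to 22.24 days.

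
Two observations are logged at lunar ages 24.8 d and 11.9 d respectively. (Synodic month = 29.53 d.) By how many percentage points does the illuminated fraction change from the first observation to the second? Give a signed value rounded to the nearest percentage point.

θ₁ = 360° × 24.8/29.53 = 302.3°, f₁ = (1 − cos θ₁)/2 = 0.233.
θ₂ = 360° × 11.9/29.53 = 145.1°, f₂ = (1 − cos θ₂)/2 = 0.910.
Change = f₂ − f₁ = +0.677 → +68 percentage points.

+68 percentage points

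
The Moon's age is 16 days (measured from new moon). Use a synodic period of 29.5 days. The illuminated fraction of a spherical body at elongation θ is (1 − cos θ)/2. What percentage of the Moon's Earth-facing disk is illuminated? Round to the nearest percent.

The Moon has covered 16/29.5 of its cycle, so θ ≈ 360° × 16/29.5 = 195.3°.
Illuminated fraction = (1 − cos 195.3°)/2 = (1 − (-0.965))/2 ≈ 0.982, so 98%.

98%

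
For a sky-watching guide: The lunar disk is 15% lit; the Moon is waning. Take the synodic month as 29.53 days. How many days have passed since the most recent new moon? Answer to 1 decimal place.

From f = (1 − cos θ)/2: cos θ = 1 − 2×0.15 = 0.700; arccos → 45.6°.
Since the Moon is past full (waning), take the reflex angle: θ = 360° − 45.6° = 314.4°.
That fraction of the synodic month is 314.4/360 × 29.53 d ≈ 25.79 d.

25.8 days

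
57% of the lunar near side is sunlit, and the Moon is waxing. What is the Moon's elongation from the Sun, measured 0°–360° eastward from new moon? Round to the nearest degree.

Invert f = (1 − cos θ)/2 to get cos θ = 1 − 2(0.57) = -0.140, hence θ₀ = arccos -0.140 = 98.0°.
The Moon is waxing (0°–180°), so θ = 98.0° directly.

98°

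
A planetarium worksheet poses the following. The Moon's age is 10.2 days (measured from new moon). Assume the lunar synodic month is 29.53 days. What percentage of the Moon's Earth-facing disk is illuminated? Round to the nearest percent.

Phase angle: θ = 360°·(10.2 d)/(29.53 d) = 124.3°.
Illuminated fraction = (1 − cos 124.3°)/2 = (1 − (-0.564))/2 ≈ 0.782, so 78%.

78%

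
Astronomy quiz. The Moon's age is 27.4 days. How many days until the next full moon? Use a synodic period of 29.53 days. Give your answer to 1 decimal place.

Full moon is 0.5 of the way through the cycle: age 0.5 × 29.53 = 14.765 d.
This lunation's full moon (14.765 d) has passed, so add one period: 44.295 − 27.4 = 16.895 days.

16.9 days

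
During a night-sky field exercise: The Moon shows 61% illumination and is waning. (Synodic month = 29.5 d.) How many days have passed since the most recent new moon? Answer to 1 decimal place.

21.1 days

From f = (1 − cos θ)/2: cos θ = 1 − 2×0.61 = -0.220; arccos → 102.7°.
A waning Moon lies in 180°–360°, so θ = 360° − 102.7° = 257.3°.
Age = 29.5 × 257.3°/360° ≈ 21.08 days.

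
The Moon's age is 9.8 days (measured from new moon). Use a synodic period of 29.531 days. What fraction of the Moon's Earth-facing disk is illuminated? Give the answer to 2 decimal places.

The Moon has covered 9.8/29.531 of its cycle, so θ ≈ 360° × 9.8/29.531 = 119.5°.
Illuminated fraction = (1 − cos 119.5°)/2 = (1 − (-0.492))/2 ≈ 0.746.

0.75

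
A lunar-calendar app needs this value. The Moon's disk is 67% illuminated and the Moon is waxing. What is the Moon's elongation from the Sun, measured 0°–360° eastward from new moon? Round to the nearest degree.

Invert f = (1 − cos θ)/2 to get cos θ = 1 − 2(0.67) = -0.340, hence θ₀ = arccos -0.340 = 109.9°.
Waxing ⇒ before full, so θ = 109.9°.

110°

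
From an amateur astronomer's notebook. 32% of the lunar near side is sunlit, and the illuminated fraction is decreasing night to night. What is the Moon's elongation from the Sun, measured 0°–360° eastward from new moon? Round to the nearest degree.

291°

cos θ = 1 − 2f = 0.360, giving a principal value of 68.9°.
A waning Moon lies in 180°–360°, so θ = 360° − 68.9° = 291.1°.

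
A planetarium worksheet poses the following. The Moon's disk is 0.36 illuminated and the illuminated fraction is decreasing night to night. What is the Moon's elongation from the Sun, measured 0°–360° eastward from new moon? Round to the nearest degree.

286°

cos θ = 1 − 2f = 0.280, giving a principal value of 73.7°.
A waning Moon lies in 180°–360°, so θ = 360° − 73.7° = 286.3°.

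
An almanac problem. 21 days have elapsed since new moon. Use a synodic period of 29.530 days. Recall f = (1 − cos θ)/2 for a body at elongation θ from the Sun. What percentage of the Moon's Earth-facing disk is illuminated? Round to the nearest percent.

62%

Phase angle: θ = 360°·(21 d)/(29.530 d) = 256.0°.
Illuminated fraction = (1 − cos 256.0°)/2 = (1 − (-0.242))/2 ≈ 0.621, so 62%.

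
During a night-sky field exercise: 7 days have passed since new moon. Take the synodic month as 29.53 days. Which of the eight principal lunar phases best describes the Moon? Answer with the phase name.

first quarter

θ ≈ 360° × 7/29.53 = 85°, which falls in the first quarter sector.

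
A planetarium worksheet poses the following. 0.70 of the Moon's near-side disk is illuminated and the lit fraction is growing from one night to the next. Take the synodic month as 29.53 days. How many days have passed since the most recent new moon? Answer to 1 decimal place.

9.3 days

From f = (1 − cos θ)/2: cos θ = 1 − 2×0.70 = -0.400; arccos → 113.6°.
Before full moon the principal value applies: θ = 113.6°.
That fraction of the synodic month is 113.6/360 × 29.53 d ≈ 9.32 d.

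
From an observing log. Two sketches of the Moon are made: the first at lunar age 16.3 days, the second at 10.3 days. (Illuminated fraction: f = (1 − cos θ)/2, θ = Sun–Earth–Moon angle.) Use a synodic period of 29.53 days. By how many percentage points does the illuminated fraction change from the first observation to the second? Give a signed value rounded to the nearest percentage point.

-18 percentage points

θ₁ = 360° × 16.3/29.53 = 198.7°, f₁ = (1 − cos θ₁)/2 = 0.974.
θ₂ = 360° × 10.3/29.53 = 125.6°, f₂ = (1 − cos θ₂)/2 = 0.791.
Change = f₂ − f₁ = -0.183 → -18 percentage points.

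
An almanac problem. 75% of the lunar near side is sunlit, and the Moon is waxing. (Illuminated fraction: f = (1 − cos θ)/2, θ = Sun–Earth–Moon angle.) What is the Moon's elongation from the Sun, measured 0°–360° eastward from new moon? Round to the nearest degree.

120°

From f = (1 − cos θ)/2: cos θ = 1 − 2×0.75 = -0.500; arccos → 120.0°.
Before full moon the principal value applies: θ = 120.0°.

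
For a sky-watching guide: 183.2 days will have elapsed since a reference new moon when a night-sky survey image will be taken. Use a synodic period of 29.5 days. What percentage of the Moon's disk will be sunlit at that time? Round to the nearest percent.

183.2/29.5 = 6.210 lunations, so 6 complete cycles and 6.20 d into the next.
Phase angle: θ = 360°·(6.20 d)/(29.5 d) = 75.7°.
With cos θ = 0.248, the lit fraction is (1 − 0.248)/2 ≈ 0.376, so 38%.

38%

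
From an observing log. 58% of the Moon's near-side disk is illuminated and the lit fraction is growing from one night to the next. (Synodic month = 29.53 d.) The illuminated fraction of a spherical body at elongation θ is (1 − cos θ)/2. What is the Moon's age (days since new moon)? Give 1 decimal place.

8.1 days

cos θ = 1 − 2f = -0.160, giving a principal value of 99.2°.
The Moon is waxing (0°–180°), so θ = 99.2° directly.
That fraction of the synodic month is 99.2/360 × 29.53 d ≈ 8.14 d.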